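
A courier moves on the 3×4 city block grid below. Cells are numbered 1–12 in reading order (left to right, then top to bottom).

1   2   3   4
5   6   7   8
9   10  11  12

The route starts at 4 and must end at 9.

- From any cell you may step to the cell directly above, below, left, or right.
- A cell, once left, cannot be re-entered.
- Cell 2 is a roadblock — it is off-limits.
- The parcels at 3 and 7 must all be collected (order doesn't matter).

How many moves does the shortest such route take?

5

Any route passes through 3 and 7 in some order between 4 and 9. Summing Manhattan distances along each leg and taking the cheapest ordering (4 → 3 → 7 → 9) gives a lower bound of 1 + 1 + 3 = 5 moves.
A route of 5 moves achieves this: 4 → 3 → 7 → 11 → 10 → 9.
Since 5 matches the lower bound, it is optimal.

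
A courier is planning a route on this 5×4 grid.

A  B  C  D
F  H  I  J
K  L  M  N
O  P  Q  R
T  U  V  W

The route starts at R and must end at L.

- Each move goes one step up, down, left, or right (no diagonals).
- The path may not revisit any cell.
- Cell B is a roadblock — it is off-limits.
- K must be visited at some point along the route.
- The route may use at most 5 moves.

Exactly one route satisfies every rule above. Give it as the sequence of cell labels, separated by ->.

The budget equals the shortest possible length, so every move has to be on a shortest route through the required cells.
Route from R: left 3 to O, up 1 to K, right 1 to L — 5 moves in all.
Check: all required cells visited; 5 ≤ 5 moves.

R -> Q -> P -> O -> K -> L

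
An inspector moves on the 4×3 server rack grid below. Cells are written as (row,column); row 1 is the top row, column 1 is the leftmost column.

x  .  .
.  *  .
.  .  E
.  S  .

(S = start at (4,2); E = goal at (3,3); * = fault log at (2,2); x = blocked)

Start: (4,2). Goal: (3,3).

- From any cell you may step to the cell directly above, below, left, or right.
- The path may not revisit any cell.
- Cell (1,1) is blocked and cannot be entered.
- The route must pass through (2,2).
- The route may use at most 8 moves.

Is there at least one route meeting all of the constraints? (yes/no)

One route that works: (4,2) → (3,2) → (2,2) → (2,3) → (3,3).

yes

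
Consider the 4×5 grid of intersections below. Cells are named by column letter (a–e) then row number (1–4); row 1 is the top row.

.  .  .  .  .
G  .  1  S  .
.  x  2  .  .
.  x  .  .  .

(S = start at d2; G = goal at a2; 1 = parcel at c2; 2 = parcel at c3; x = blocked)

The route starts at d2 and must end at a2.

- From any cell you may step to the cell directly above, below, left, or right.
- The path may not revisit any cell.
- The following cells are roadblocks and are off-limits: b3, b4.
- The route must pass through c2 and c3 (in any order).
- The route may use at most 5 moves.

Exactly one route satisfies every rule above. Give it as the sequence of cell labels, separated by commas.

d2, d3, c3, c2, b2, a2

Any route must reach c2 and c3 and still end at a2 within 5 moves, so the order of the required stops is forced.
Route from d2: down to d3, left to c3, up to c2, 2× left (reaching a2) — 5 moves in all.
Check: all required cells visited; 5 ≤ 5 moves.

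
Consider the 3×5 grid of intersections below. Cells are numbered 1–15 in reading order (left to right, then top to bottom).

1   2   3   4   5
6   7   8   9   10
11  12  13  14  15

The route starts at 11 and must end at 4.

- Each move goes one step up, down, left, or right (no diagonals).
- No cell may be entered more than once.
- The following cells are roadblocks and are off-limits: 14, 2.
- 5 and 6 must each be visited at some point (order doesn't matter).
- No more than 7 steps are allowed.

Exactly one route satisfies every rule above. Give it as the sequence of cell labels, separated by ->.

11 -> 6 -> 7 -> 8 -> 9 -> 10 -> 5 -> 4

The 7-move cap with required stops at 5, 6 leaves no slack for detours.
Route from 11: up 1 to 6, right 4 to 10, up 1 to 5, left 1 to 4 — 7 moves in all.
Check: all required cells visited; 7 ≤ 7 moves.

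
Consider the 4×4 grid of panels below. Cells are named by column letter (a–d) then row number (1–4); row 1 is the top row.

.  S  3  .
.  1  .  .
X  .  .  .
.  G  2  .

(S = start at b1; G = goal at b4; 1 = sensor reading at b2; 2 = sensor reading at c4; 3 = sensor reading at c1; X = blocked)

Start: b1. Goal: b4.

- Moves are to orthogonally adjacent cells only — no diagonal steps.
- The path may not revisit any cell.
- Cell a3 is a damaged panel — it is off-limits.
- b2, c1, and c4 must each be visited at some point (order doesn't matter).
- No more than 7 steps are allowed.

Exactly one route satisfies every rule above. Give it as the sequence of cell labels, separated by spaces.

The 7-move cap with required stops at b2, c1, c4 leaves no slack for detours.
Route from b1: right 1 to c1, down 1 to c2, left 1 to b2, down 1 to b3, right 1 to c3, down 1 to c4, left 1 to b4 — 7 moves in all.
Check: all required cells visited; 7 ≤ 7 moves.

b1 c1 c2 b2 b3 c3 c4 b4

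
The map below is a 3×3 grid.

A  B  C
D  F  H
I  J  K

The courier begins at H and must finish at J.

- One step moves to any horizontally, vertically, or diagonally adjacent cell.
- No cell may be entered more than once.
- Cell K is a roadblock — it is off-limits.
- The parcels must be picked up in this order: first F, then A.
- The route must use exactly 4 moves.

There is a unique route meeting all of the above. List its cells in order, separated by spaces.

The waypoints must appear in the order F, A, with no cell reused.
Route from H: left to F, up-left to A, down to D, down-right to J — 4 moves in all.
Check: order respected (F at step 1, A at step 2); 4 moves as required.

H F A D J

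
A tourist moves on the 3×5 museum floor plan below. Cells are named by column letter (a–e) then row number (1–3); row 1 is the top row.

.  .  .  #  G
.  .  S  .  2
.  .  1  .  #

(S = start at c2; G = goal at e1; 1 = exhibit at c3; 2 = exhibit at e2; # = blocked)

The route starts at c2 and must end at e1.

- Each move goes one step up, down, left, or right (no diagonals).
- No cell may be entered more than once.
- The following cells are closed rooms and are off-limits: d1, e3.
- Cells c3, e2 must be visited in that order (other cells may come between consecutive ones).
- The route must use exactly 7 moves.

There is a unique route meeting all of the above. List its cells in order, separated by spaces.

The waypoints must appear in the order c3, e2, with no cell reused.
Route from c2: left 1 to b2, down 1 to b3, right 2 to d3, up 1 to d2, right 1 to e2, up 1 to e1 — 7 moves in all.
Check: order respected (1 at step 3, 2 at step 6); 7 moves as required.

c2 b2 b3 c3 d3 d2 e2 e1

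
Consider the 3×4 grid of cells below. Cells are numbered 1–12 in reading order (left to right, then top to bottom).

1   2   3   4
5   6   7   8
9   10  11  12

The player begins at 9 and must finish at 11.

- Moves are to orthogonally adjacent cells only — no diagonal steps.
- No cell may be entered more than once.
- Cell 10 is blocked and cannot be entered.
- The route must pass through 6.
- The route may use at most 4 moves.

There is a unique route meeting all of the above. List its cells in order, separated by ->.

The 4-move cap with required stops at 6 leaves no slack for detours.
Route from 9: up to 5, 2× right (reaching 7), down to 11 — 4 moves in all.
Check: all required cells visited; 4 ≤ 4 moves.

9 -> 5 -> 6 -> 7 -> 11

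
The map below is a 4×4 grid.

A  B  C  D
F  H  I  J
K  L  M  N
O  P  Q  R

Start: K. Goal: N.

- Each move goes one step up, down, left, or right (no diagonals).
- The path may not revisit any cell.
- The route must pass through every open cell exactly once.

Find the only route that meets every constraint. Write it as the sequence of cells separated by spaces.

K O P L H F A B C D J I M Q R N

Need to visit all 16 open cells exactly once, starting at K and ending at N.
Cell O has only two open neighbours (K and P), so the path must pass straight through it: one of those is the cell it's entered from and the other is where it exits.
Route from K: down 1 to O, right 1 to P, up 2 to H, left 1 to F, up 1 to A, right 3 to D, down 1 to J, left 1 to I, down 2 to Q, right 1 to R, up 1 to N — 15 moves in all.
Check: all 16 open cells covered.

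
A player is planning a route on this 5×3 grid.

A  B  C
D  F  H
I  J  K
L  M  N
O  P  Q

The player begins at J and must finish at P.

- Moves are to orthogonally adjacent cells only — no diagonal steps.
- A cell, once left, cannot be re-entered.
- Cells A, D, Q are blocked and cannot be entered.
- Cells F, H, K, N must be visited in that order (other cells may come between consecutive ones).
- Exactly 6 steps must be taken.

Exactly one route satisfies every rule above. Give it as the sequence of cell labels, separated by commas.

J, F, H, K, N, M, P

The waypoints must appear in the order F, H, K, N, with no cell reused.
Route from J: up to F, right to H, 2× down (reaching N), left to M, down to P — 6 moves in all.
Check: order respected (F at step 1, H at step 2, K at step 3, N at step 4); 6 moves as required.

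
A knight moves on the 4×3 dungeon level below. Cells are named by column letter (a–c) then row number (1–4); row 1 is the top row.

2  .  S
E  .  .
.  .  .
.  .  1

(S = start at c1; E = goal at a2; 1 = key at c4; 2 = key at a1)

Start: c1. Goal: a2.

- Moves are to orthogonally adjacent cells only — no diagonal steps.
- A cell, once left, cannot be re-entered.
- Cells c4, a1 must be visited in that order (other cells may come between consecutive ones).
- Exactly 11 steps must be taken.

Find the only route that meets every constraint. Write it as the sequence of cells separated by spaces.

c1 c2 c3 c4 b4 a4 a3 b3 b2 b1 a1 a2

The waypoints must appear in the order c4, a1, with no cell reused.
Route from c1: 3× down (reaching c4), 2× left (reaching a4), up to a3, right to b3, 2× up (reaching b1), left to a1, down to a2 — 11 moves in all.
Check: order respected (1 at step 3, 2 at step 10); 11 moves as required.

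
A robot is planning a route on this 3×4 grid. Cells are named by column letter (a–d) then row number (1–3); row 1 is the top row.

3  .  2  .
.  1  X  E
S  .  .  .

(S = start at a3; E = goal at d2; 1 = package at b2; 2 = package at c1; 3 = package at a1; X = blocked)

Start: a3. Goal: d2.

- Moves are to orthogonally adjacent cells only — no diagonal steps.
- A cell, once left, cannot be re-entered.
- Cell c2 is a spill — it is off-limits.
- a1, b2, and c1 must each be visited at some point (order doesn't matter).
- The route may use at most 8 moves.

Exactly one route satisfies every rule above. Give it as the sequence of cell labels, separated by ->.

a3 -> b3 -> b2 -> a2 -> a1 -> b1 -> c1 -> d1 -> d2

The budget equals the shortest possible length, so every move has to be on a shortest route through the required cells.
Route from a3: right to b3, up to b2, left to a2, up to a1, 3× right (reaching d1), down to d2 — 8 moves in all.
Check: all required cells visited; 8 ≤ 8 moves.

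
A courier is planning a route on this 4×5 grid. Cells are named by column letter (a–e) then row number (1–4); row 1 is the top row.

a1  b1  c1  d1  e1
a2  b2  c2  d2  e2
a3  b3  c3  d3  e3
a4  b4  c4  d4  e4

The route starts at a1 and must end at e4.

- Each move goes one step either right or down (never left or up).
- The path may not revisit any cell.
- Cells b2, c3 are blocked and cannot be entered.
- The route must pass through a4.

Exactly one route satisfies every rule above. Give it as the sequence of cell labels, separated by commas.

Moves only go right or down, so the column and row indices never decrease.
Route from a1: down 3 to a4, right 4 to e4 — 7 moves in all.
Check: all required cells visited.

a1, a2, a3, a4, b4, c4, d4, e4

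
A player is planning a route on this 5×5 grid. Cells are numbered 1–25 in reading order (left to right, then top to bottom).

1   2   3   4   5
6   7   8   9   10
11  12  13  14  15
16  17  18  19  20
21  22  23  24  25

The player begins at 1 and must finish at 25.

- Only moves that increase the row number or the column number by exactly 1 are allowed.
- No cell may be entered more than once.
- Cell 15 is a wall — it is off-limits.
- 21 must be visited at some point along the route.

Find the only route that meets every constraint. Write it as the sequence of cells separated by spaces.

Moves only go right or down, so the column and row indices never decrease.
Route from 1: 4× down (reaching 21), 4× right (reaching 25) — 8 moves in all.
Check: all required cells visited.

1 6 11 16 21 22 23 24 25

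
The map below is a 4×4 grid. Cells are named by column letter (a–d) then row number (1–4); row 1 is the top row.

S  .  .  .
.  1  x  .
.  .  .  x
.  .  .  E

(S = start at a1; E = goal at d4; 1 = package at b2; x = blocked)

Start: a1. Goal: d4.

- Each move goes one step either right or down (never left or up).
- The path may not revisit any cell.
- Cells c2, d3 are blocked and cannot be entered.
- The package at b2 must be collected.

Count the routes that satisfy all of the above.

A right/down-only route from a1 to d4 makes exactly 3 down-moves and 3 right-moves in some order.
With no other constraints that would be C(6,3) = 20 routes.
Split at b2 and multiply the segment counts (each segment already excludes blocked cells): a1→b2: 2; b2→d4: 2; product = 4.
That gives 4 routes.

4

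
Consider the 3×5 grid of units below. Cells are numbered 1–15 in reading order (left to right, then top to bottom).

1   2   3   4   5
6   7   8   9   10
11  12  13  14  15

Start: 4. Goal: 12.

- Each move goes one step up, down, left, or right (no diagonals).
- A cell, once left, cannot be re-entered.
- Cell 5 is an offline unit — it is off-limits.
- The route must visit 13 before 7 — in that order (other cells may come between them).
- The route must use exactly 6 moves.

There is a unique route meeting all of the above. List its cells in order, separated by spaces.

The waypoints must appear in the order 13, 7, with no cell reused.
Route from 4: down 2 to 14, left 1 to 13, up 1 to 8, left 1 to 7, down 1 to 12 — 6 moves in all.
Check: order respected (13 at step 3, 7 at step 5); 6 moves as required.

4 9 14 13 8 7 12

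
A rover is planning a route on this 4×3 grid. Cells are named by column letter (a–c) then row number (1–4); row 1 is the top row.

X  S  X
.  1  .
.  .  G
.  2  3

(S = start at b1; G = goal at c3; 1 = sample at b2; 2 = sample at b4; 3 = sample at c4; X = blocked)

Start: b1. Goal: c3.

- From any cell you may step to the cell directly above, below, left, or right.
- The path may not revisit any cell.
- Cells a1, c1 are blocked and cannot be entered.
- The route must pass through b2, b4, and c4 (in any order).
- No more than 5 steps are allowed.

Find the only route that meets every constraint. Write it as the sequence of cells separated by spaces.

The 5-move cap with required stops at b2, b4, c4 leaves no slack for detours.
Route from b1: 3× down (reaching b4), right to c4, up to c3 — 5 moves in all.
Check: all required cells visited; 5 ≤ 5 moves.

b1 b2 b3 b4 c4 c3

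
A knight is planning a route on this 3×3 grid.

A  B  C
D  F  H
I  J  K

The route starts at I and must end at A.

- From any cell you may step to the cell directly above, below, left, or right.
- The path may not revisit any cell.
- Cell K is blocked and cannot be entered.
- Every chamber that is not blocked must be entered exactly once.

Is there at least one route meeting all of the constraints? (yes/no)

Colour the cells like a checkerboard: each orthogonal step flips colour, so a Hamiltonian route alternates colours. Here there are 4 cells of one colour and 4 of the other, with start on the same colour as the goal — the counts and endpoints can't be arranged into an alternating sequence of length 8, so no Hamiltonian route exists.

no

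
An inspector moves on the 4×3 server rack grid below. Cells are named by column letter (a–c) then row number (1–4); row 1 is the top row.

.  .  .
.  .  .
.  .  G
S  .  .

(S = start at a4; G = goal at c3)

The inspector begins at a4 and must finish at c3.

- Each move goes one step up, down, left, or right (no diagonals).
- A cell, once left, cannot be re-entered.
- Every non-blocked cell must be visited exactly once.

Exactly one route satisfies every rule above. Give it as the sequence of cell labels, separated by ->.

Need to visit all 12 open cells exactly once, starting at a4 and ending at c3.
Route from a4: 3× up (reaching a1), 2× right (reaching c1), down to c2, left to b2, 2× down (reaching b4), right to c4, up to c3 — 11 moves in all.
Check: all 12 open cells covered.

a4 -> a3 -> a2 -> a1 -> b1 -> c1 -> c2 -> b2 -> b3 -> b4 -> c4 -> c3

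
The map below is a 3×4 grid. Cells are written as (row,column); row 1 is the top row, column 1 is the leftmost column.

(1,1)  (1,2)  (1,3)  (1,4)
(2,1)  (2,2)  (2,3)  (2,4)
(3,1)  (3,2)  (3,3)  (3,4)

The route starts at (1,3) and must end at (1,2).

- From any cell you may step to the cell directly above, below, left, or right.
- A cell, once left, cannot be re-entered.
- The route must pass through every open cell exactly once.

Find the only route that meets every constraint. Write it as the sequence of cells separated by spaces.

(1,3) (1,4) (2,4) (3,4) (3,3) (2,3) (2,2) (3,2) (3,1) (2,1) (1,1) (1,2)

Need to visit all 12 open cells exactly once, starting at (1,3) and ending at (1,2).
Cell (3,1) has only two open neighbours ((2,1) and (3,2)), so the path must pass straight through it: one of those is the cell it's entered from and the other is where it exits.
Route from (1,3): right to (1,4), 2× down (reaching (3,4)), left to (3,3), up to (2,3), left to (2,2), down to (3,2), left to (3,1), 2× up (reaching (1,1)), right to (1,2) — 11 moves in all.
Check: all 12 open cells covered.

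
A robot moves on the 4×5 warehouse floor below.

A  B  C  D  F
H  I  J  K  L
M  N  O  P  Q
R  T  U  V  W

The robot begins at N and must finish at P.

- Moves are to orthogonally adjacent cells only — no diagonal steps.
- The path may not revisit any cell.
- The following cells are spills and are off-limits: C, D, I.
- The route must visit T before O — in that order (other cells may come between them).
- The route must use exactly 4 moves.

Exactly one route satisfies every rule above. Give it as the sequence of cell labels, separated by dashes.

The waypoints must appear in the order T, O, with no cell reused.
Route from N: down to T, right to U, up to O, right to P — 4 moves in all.
Check: order respected (T at step 1, O at step 3); 4 moves as required.

N - T - U - O - P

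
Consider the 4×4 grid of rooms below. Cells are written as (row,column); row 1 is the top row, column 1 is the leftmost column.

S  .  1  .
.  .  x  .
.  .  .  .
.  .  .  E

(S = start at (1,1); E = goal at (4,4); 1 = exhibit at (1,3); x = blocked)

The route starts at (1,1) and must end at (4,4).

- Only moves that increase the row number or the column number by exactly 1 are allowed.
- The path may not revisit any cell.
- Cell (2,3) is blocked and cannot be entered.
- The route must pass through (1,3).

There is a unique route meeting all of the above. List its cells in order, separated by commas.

(1,1), (1,2), (1,3), (1,4), (2,4), (3,4), (4,4)

Moves only go right or down, so the column and row indices never decrease.
Route from (1,1): 3× right (reaching (1,4)), 3× down (reaching (4,4)) — 6 moves in all.
Check: all required cells visited.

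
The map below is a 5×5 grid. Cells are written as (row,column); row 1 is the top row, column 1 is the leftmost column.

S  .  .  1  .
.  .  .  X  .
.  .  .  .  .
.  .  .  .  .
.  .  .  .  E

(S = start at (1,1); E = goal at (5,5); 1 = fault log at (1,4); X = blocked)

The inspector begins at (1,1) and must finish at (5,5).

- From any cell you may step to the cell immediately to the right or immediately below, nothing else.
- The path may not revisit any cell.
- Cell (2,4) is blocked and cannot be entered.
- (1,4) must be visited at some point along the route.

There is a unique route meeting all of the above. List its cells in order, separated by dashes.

(1,1) - (1,2) - (1,3) - (1,4) - (1,5) - (2,5) - (3,5) - (4,5) - (5,5)

Moves only go right or down, so the column and row indices never decrease.
Route from (1,1): 4× right (reaching (1,5)), 4× down (reaching (5,5)) — 8 moves in all.
Check: all required cells visited.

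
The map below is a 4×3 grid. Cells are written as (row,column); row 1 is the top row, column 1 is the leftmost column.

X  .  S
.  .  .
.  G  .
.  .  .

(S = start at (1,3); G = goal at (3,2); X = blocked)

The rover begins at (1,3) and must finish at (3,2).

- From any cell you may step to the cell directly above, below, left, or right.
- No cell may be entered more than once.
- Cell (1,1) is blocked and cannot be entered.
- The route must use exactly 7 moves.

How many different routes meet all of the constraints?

Need simple routes of exactly 7 moves from (1,3) to (3,2) (Manhattan distance 3, so 2 moves are spent on a detour and 2 undoing it).
Enumerating: (1,3) (2,3) (3,3) (4,3) (4,2) (4,1) (3,1) (3,2) | (1,3) (2,3) (2,2) (2,1) (3,1) (4,1) (4,2) (3,2) | (1,3) (1,2) (2,2) (2,1) (3,1) (4,1) (4,2) (3,2) | (1,3) (1,2) (2,2) (2,3) (3,3) (4,3) (4,2) (3,2).
That gives 4 routes.

4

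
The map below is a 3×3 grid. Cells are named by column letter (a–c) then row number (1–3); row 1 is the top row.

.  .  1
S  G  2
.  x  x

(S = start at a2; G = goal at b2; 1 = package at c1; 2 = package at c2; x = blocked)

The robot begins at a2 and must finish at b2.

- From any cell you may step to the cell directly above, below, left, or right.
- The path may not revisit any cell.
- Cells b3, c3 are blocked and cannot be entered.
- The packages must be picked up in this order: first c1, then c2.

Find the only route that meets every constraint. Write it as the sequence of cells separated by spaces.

a2 a1 b1 c1 c2 b2

The waypoints must appear in the order c1, c2, with no cell reused.
Route from a2: up to a1, 2× right (reaching c1), down to c2, left to b2 — 5 moves in all.
Check: order respected (1 at step 3, 2 at step 4).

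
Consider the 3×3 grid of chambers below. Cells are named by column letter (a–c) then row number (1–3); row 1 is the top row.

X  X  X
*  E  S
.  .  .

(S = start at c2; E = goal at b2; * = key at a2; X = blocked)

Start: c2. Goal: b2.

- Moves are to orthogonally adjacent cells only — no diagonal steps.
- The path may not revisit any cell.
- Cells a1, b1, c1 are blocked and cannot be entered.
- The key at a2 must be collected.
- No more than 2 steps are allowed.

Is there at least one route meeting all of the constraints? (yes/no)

Even ignoring the no-revisit rule, getting from c2 to b2 via a2 needs at least 2 + 1 = 3 moves (Manhattan distance per leg), which exceeds the 2-move limit.

no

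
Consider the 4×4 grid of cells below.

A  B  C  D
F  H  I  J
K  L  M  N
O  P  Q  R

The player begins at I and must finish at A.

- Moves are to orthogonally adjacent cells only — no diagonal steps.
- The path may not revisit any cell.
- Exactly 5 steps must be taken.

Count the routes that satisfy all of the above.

Need simple routes of exactly 5 moves from I to A (Manhattan distance 3, so 1 moves are spent on a detour and 1 undoing it).
Enumerating: I C B H F A | I M L H B A | I M L H F A | I M L K F A | I H L K F A | I J D C B A.
That gives 6 routes.

6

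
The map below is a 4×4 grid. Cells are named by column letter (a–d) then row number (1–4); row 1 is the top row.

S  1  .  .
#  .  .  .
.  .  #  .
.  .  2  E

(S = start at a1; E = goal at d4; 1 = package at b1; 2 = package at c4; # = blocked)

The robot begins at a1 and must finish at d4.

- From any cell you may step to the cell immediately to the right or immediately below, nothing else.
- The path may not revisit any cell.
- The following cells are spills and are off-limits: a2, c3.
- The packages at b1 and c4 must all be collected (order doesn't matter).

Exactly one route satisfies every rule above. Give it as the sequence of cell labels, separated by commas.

Moves only go right or down, so the column and row indices never decrease.
Route from a1: right to b1, 3× down (reaching b4), 2× right (reaching d4) — 6 moves in all.
Check: all required cells visited.

a1, b1, b2, b3, b4, c4, d4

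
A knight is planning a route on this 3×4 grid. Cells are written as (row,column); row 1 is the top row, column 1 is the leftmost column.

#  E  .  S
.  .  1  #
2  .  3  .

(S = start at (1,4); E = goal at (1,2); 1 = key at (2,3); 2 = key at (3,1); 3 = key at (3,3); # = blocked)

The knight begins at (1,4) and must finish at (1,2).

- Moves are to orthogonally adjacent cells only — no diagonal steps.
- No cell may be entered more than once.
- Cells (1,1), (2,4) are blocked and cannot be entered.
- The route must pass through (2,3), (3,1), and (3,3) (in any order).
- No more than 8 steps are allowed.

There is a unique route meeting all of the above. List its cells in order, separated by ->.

Any route must reach (2,3), (3,1), and (3,3) and still end at (1,2) within 8 moves, so the order of the required stops is forced.
Route from (1,4): left to (1,3), 2× down (reaching (3,3)), 2× left (reaching (3,1)), up to (2,1), right to (2,2), up to (1,2) — 8 moves in all.
Check: all required cells visited; 8 ≤ 8 moves.

(1,4) -> (1,3) -> (2,3) -> (3,3) -> (3,2) -> (3,1) -> (2,1) -> (2,2) -> (1,2)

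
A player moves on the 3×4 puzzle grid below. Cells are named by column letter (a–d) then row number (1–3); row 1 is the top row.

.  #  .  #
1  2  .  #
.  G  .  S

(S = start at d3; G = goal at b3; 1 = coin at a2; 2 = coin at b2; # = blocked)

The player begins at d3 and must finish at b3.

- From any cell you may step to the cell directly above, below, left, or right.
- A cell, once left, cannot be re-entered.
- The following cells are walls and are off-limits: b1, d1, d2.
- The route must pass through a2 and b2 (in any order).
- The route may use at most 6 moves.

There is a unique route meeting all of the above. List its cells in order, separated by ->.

Any route must reach a2 and b2 and still end at b3 within 6 moves, so the order of the required stops is forced.
Route from d3: left to c3, up to c2, 2× left (reaching a2), down to a3, right to b3 — 6 moves in all.
Check: all required cells visited; 6 ≤ 6 moves.

d3 -> c3 -> c2 -> b2 -> a2 -> a3 -> b3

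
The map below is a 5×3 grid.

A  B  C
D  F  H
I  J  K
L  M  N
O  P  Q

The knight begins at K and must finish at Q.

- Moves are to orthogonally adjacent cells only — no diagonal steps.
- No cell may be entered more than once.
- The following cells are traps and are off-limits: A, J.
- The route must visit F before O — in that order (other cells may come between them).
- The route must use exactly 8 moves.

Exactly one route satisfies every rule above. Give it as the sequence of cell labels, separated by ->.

K -> H -> F -> D -> I -> L -> O -> P -> Q

The waypoints must appear in the order F, O, with no cell reused.
Route from K: up 1 to H, left 2 to D, down 3 to O, right 2 to Q — 8 moves in all.
Check: order respected (F at step 2, O at step 6); 8 moves as required.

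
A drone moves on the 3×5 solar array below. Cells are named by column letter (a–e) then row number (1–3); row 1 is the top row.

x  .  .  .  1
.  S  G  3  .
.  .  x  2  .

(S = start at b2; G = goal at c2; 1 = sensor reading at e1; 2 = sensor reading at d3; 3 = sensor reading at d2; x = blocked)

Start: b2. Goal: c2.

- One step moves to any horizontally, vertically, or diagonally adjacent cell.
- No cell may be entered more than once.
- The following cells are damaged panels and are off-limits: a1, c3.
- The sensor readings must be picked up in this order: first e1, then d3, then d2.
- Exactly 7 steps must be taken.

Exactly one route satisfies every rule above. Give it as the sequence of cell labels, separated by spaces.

b2 c1 d1 e1 e2 d3 d2 c2

The waypoints must appear in the order e1, d3, d2, with no cell reused.
Route from b2: up-right to c1, 2× right (reaching e1), down to e2, down-left to d3, up to d2, left to c2 — 7 moves in all.
Check: order respected (1 at step 3, 2 at step 5, 3 at step 6); 7 moves as required.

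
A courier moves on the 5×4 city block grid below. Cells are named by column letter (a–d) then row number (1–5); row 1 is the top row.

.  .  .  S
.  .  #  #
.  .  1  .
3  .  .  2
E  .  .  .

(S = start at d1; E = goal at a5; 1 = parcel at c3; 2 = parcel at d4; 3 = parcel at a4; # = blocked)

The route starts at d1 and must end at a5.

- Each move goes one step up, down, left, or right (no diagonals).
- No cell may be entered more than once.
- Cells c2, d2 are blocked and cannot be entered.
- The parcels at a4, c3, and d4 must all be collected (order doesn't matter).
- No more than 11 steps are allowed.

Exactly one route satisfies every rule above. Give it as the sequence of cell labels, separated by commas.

The 11-move cap with required stops at a4, c3, d4 leaves no slack for detours.
Route from d1: left 2 to b1, down 2 to b3, right 2 to d3, down 1 to d4, left 3 to a4, down 1 to a5 — 11 moves in all.
Check: all required cells visited; 11 ≤ 11 moves.

d1, c1, b1, b2, b3, c3, d3, d4, c4, b4, a4, a5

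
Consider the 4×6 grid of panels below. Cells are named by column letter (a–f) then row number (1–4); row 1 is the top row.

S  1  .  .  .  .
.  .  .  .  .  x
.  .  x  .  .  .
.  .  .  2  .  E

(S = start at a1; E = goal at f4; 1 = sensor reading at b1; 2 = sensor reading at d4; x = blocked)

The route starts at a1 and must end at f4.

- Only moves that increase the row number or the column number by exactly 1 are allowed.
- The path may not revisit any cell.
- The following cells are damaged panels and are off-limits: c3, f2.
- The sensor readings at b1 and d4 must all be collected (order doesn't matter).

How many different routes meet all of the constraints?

A right/down-only route from a1 to f4 makes exactly 3 down-moves and 5 right-moves in some order.
With no other constraints that would be C(8,3) = 56 routes.
A monotone route can only reach the required cells in the order b1, d4, so split there and multiply the segment counts (each segment already excludes blocked cells): a1→b1: 1; b1→d4: 4; d4→f4: 1; product = 4.
That gives 4 routes.

4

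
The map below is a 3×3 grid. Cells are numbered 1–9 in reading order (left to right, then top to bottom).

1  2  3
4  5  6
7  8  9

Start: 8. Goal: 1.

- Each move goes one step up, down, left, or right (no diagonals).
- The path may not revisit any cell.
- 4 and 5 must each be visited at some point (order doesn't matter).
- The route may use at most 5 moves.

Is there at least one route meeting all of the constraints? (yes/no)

One route that works: 8 → 5 → 4 → 1.

yes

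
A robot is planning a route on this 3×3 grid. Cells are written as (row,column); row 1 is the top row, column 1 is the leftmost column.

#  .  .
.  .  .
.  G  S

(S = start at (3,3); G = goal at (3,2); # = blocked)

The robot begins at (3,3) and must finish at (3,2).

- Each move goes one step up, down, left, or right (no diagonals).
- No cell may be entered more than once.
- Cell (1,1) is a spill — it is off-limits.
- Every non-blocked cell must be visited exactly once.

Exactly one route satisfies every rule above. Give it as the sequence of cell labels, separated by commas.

(3,3), (2,3), (1,3), (1,2), (2,2), (2,1), (3,1), (3,2)

Need to visit all 8 open cells exactly once, starting at (3,3) and ending at (3,2).
Cell (2,1) has only two open neighbours ((3,1) and (2,2)), so the path must pass straight through it: one of those is the cell it's entered from and the other is where it exits.
Route from (3,3): up 2 to (1,3), left 1 to (1,2), down 1 to (2,2), left 1 to (2,1), down 1 to (3,1), right 1 to (3,2) — 7 moves in all.
Check: all 8 open cells covered.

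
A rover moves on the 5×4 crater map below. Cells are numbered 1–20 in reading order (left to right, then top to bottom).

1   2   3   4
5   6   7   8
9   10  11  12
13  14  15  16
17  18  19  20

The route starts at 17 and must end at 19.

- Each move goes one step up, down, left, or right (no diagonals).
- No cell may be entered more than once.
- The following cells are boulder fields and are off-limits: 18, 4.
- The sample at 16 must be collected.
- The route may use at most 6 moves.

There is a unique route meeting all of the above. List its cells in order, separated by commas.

17, 13, 14, 15, 16, 20, 19

The budget equals the shortest possible length, so every move has to be on a shortest route through the required cells.
Route from 17: up 1 to 13, right 3 to 16, down 1 to 20, left 1 to 19 — 6 moves in all.
Check: all required cells visited; 6 ≤ 6 moves.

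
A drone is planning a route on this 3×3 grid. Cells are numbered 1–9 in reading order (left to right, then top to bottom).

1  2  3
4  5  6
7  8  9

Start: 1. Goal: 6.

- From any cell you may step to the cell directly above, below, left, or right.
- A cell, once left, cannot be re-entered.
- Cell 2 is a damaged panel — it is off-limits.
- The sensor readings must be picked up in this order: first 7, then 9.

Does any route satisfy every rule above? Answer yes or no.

One route that works: 1 → 4 → 7 → 8 → 9 → 6.

yes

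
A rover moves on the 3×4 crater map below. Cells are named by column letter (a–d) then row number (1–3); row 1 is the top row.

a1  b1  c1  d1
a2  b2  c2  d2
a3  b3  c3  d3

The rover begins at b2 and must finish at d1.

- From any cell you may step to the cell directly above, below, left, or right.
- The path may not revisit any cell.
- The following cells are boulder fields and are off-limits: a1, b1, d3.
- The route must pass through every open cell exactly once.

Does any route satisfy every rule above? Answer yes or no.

Colour the cells like a checkerboard: each orthogonal step flips colour, so a Hamiltonian route alternates colours. Here there are 5 cells of one colour and 4 of the other, with start on the opposite colour to the goal — the counts and endpoints can't be arranged into an alternating sequence of length 9, so no Hamiltonian route exists.

no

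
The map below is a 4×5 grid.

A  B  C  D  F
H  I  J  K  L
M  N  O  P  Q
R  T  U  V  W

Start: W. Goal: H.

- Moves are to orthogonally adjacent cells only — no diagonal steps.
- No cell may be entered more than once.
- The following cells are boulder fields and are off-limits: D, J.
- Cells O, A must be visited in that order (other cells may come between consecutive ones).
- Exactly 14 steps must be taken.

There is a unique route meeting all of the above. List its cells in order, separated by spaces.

The waypoints must appear in the order O, A, with no cell reused.
Route from W: 2× up (reaching L), left to K, down to P, left to O, down to U, 2× left (reaching R), up to M, right to N, 2× up (reaching B), left to A, down to H — 14 moves in all.
Check: order respected (O at step 5, A at step 13); 14 moves as required.

W Q L K P O U T R M N I B A H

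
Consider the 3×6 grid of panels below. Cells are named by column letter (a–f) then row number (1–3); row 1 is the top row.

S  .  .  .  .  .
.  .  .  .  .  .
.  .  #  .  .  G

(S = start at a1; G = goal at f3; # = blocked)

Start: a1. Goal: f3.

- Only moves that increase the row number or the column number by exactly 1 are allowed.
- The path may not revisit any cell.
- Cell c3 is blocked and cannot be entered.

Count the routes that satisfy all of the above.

15

A right/down-only route from a1 to f3 makes exactly 2 down-moves and 5 right-moves in some order.
With no other constraints that would be C(7,2) = 21 routes.
Subtract routes through each blocked cell (inclusion–exclusion for overlaps): − through c3: 6 → 15.
That gives 15 routes.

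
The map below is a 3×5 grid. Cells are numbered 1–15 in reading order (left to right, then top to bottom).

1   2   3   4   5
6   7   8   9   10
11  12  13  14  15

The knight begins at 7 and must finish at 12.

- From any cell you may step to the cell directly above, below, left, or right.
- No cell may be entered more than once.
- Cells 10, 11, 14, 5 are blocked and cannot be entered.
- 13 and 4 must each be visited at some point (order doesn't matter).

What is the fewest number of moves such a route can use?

Any route passes through 13 and 4 in some order between 7 and 12. Summing Manhattan distances along each leg and taking the cheapest ordering (7 → 4 → 13 → 12) gives a lower bound of 3 + 3 + 1 = 7 moves.
A route of 7 moves achieves this: 7 → 2 → 3 → 4 → 9 → 8 → 13 → 12.
Since 7 matches the lower bound, it is optimal.

7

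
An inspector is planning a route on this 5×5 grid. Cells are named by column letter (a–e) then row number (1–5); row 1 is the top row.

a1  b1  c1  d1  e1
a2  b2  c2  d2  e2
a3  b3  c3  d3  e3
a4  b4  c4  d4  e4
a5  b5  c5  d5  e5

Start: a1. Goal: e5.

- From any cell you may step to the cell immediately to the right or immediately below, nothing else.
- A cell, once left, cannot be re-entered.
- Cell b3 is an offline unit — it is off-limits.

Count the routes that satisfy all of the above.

A right/down-only route from a1 to e5 makes exactly 4 down-moves and 4 right-moves in some order.
With no other constraints that would be C(8,4) = 70 routes.
Subtract routes through each blocked cell (inclusion–exclusion for overlaps): − through b3: 30 → 40.
That gives 40 routes.

40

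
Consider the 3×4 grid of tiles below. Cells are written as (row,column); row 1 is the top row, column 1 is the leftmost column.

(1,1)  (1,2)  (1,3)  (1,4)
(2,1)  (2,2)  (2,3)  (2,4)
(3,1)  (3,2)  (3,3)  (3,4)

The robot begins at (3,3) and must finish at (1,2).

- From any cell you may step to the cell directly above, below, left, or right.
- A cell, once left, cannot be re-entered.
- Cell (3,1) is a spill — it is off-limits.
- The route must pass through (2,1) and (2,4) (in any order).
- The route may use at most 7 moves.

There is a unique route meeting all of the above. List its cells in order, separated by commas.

Any route must reach (2,1) and (2,4) and still end at (1,2) within 7 moves, so the order of the required stops is forced.
Route from (3,3): right to (3,4), up to (2,4), 3× left (reaching (2,1)), up to (1,1), right to (1,2) — 7 moves in all.
Check: all required cells visited; 7 ≤ 7 moves.

(3,3), (3,4), (2,4), (2,3), (2,2), (2,1), (1,1), (1,2)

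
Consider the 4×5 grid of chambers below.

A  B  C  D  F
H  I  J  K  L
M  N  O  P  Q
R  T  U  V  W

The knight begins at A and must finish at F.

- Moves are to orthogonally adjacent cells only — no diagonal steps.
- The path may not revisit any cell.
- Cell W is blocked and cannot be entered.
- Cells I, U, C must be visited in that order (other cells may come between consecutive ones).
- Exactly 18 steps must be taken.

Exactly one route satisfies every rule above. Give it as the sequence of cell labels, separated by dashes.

A - B - I - H - M - R - T - N - O - U - V - P - Q - L - K - J - C - D - F

The waypoints must appear in the order I, U, C, with no cell reused.
Route from A: right to B, down to I, left to H, 2× down (reaching R), right to T, up to N, right to O, down to U, right to V, up to P, right to Q, up to L, 2× left (reaching J), up to C, 2× right (reaching F) — 18 moves in all.
Check: order respected (I at step 2, U at step 9, C at step 16); 18 moves as required.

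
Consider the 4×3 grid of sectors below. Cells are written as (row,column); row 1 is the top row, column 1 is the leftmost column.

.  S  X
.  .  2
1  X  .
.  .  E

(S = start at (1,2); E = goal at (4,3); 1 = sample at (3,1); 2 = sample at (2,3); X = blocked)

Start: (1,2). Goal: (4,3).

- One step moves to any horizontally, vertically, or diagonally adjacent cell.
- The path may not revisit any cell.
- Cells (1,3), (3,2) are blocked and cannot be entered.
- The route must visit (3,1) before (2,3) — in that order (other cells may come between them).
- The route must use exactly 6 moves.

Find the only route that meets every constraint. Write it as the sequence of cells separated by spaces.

(1,2) (2,1) (3,1) (2,2) (2,3) (3,3) (4,3)

The waypoints must appear in the order (3,1), (2,3), with no cell reused.
Route from (1,2): down-left 1 to (2,1), down 1 to (3,1), up-right 1 to (2,2), right 1 to (2,3), down 2 to (4,3) — 6 moves in all.
Check: order respected (1 at step 2, 2 at step 4); 6 moves as required.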